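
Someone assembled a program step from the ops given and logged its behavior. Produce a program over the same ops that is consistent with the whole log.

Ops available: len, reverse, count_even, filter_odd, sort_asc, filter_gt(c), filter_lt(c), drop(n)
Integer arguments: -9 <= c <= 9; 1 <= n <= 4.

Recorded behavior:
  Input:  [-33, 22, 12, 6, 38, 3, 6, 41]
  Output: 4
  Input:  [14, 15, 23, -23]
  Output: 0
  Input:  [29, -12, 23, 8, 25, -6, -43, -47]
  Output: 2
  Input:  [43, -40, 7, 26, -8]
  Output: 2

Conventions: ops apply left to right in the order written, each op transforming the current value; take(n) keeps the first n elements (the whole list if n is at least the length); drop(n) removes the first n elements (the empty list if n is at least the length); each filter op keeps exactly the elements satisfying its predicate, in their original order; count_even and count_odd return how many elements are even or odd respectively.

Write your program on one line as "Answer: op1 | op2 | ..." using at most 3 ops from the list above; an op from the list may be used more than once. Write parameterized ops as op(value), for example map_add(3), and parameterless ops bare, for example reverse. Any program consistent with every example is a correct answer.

drop(2) | count_even

Check, running the answer program on each example:
  [-33, 22, 12, 6, 38, 3, 6, 41] -> [12, 6, 38, 3, 6, 41] -> 4
  [14, 15, 23, -23] -> [23, -23] -> 0
  [29, -12, 23, 8, 25, -6, -43, -47] -> [23, 8, 25, -6, -43, -47] -> 2
  [43, -40, 7, 26, -8] -> [7, 26, -8] -> 2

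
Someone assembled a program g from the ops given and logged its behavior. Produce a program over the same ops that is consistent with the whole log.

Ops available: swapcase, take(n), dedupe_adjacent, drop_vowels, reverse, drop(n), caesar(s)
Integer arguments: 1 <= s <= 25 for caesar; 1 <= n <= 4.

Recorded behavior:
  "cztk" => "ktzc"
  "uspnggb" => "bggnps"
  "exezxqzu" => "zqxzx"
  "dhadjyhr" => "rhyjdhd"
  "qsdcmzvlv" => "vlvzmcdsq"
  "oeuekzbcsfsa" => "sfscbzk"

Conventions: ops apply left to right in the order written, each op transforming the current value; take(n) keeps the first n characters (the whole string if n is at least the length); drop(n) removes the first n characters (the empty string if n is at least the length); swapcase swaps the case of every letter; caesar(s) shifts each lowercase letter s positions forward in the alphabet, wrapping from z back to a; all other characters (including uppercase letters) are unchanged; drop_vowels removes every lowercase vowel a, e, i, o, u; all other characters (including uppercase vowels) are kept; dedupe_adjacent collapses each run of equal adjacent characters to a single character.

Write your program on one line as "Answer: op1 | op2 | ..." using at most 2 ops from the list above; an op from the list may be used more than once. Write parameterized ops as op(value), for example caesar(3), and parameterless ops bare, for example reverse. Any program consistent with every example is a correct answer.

reverse | drop_vowels

Check, running the answer program on each example:
  "cztk" -> "ktzc" -> "ktzc"
  "uspnggb" -> "bggnpsu" -> "bggnps"
  "exezxqzu" -> "uzqxzexe" -> "zqxzx"
  "dhadjyhr" -> "rhyjdahd" -> "rhyjdhd"
  "qsdcmzvlv" -> "vlvzmcdsq" -> "vlvzmcdsq"
  "oeuekzbcsfsa" -> "asfscbzkeueo" -> "sfscbzk"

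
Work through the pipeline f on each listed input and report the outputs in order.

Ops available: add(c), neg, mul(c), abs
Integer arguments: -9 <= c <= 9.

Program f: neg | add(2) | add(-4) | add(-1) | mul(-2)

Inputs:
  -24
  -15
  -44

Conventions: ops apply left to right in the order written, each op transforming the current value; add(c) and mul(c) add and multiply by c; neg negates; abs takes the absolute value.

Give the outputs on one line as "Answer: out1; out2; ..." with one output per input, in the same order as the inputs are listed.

-42; -24; -82

Execution, op by op:
  -24 -> 24 -> 26 -> 22 -> 21 -> -42
  -15 -> 15 -> 17 -> 13 -> 12 -> -24
  -44 -> 44 -> 46 -> 42 -> 41 -> -82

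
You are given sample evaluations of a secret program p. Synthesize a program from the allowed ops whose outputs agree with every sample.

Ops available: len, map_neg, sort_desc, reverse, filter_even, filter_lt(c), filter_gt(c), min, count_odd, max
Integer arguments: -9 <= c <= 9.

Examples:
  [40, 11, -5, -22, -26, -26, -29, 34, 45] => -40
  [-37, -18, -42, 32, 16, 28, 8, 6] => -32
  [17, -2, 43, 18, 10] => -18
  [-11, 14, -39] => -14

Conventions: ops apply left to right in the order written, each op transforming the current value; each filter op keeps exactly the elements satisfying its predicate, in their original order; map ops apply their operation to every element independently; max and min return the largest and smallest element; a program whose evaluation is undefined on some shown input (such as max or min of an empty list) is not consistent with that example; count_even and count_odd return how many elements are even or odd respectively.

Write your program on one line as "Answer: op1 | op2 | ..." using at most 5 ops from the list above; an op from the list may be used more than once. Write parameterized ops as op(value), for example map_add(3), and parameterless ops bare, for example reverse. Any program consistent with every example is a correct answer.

reverse | filter_even | map_neg | min

Check, running the answer program on each example:
  [40, 11, -5, -22, -26, -26, -29, 34, 45] -> [45, 34, -29, -26, -26, -22, -5, 11, 40] -> [34, -26, -26, -22, 40] -> [-34, 26, 26, 22, -40] -> -40
  [-37, -18, -42, 32, 16, 28, 8, 6] -> [6, 8, 28, 16, 32, -42, -18, -37] -> [6, 8, 28, 16, 32, -42, -18] -> [-6, -8, -28, -16, -32, 42, 18] -> -32
  [17, -2, 43, 18, 10] -> [10, 18, 43, -2, 17] -> [10, 18, -2] -> [-10, -18, 2] -> -18
  [-11, 14, -39] -> [-39, 14, -11] -> [14] -> [-14] -> -14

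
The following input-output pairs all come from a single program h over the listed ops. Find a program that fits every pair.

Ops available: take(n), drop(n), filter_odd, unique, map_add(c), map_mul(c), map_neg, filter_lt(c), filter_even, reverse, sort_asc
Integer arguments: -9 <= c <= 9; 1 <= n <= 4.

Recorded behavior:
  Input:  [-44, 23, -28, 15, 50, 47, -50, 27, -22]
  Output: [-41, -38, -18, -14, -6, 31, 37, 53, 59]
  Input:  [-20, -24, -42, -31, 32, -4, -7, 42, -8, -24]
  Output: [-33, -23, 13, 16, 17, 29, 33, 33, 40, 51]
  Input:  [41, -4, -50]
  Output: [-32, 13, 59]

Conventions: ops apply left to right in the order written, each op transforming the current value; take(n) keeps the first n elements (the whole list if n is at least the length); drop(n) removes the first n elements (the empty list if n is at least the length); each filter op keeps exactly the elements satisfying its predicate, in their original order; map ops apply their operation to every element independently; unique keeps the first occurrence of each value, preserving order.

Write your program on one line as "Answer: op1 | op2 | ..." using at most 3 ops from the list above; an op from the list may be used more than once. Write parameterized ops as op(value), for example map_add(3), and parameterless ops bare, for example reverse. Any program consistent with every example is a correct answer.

map_neg | map_add(9) | sort_asc

Check, running the answer program on each example:
  [-44, 23, -28, 15, 50, 47, -50, 27, -22] -> [44, -23, 28, -15, -50, -47, 50, -27, 22] -> [53, -14, 37, -6, -41, -38, 59, -18, 31] -> [-41, -38, -18, -14, -6, 31, 37, 53, 59]
  [-20, -24, -42, -31, 32, -4, -7, 42, -8, -24] -> [20, 24, 42, 31, -32, 4, 7, -42, 8, 24] -> [29, 33, 51, 40, -23, 13, 16, -33, 17, 33] -> [-33, -23, 13, 16, 17, 29, 33, 33, 40, 51]
  [41, -4, -50] -> [-41, 4, 50] -> [-32, 13, 59] -> [-32, 13, 59]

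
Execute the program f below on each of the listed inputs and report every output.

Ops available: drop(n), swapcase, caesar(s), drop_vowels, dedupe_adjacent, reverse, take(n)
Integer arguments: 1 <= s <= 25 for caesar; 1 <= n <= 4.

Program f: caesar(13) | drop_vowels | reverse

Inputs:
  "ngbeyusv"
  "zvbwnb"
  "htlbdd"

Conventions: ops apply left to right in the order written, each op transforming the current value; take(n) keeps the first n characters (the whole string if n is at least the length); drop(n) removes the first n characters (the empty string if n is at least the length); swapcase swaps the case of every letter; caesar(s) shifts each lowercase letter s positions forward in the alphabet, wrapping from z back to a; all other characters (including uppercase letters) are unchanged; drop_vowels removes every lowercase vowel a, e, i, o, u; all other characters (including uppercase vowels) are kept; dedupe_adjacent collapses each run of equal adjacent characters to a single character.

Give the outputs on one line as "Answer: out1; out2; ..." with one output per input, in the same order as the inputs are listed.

Execution, op by op:
  "ngbeyusv" -> "atorlhfi" -> "trlhf" -> "fhlrt"
  "zvbwnb" -> "miojao" -> "mj" -> "jm"
  "htlbdd" -> "ugyoqq" -> "gyqq" -> "qqyg"

"fhlrt"; "jm"; "qqyg"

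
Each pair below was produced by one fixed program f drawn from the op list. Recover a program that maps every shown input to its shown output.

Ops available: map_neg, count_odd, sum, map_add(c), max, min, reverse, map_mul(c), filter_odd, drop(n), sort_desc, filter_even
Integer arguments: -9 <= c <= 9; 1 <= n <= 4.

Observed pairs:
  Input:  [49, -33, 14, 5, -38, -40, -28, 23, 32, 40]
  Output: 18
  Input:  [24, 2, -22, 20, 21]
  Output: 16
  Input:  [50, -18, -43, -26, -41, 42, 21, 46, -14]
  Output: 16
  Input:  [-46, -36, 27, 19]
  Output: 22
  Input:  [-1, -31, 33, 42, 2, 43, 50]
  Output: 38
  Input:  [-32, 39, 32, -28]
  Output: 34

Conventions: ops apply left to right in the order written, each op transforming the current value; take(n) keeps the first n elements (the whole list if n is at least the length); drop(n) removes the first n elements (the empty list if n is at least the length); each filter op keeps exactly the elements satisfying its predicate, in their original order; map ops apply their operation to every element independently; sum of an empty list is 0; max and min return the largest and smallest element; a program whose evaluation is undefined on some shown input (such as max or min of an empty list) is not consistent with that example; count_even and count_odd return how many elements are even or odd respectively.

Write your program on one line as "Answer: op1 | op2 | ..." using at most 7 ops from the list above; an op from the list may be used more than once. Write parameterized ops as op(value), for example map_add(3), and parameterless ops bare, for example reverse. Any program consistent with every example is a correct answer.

drop(1) | map_add(1) | filter_even | map_add(-6) | reverse | max

Check, running the answer program on each example:
  [49, -33, 14, 5, -38, -40, -28, 23, 32, 40] -> [-33, 14, 5, -38, -40, -28, 23, 32, 40] -> [-32, 15, 6, -37, -39, -27, 24, 33, 41] -> [-32, 6, 24] -> [-38, 0, 18] -> [18, 0, -38] -> 18
  [24, 2, -22, 20, 21] -> [2, -22, 20, 21] -> [3, -21, 21, 22] -> [22] -> [16] -> [16] -> 16
  [50, -18, -43, -26, -41, 42, 21, 46, -14] -> [-18, -43, -26, -41, 42, 21, 46, -14] -> [-17, -42, -25, -40, 43, 22, 47, -13] -> [-42, -40, 22] -> [-48, -46, 16] -> [16, -46, -48] -> 16
  [-46, -36, 27, 19] -> [-36, 27, 19] -> [-35, 28, 20] -> [28, 20] -> [22, 14] -> [14, 22] -> 22
  [-1, -31, 33, 42, 2, 43, 50] -> [-31, 33, 42, 2, 43, 50] -> [-30, 34, 43, 3, 44, 51] -> [-30, 34, 44] -> [-36, 28, 38] -> [38, 28, -36] -> 38
  [-32, 39, 32, -28] -> [39, 32, -28] -> [40, 33, -27] -> [40] -> [34] -> [34] -> 34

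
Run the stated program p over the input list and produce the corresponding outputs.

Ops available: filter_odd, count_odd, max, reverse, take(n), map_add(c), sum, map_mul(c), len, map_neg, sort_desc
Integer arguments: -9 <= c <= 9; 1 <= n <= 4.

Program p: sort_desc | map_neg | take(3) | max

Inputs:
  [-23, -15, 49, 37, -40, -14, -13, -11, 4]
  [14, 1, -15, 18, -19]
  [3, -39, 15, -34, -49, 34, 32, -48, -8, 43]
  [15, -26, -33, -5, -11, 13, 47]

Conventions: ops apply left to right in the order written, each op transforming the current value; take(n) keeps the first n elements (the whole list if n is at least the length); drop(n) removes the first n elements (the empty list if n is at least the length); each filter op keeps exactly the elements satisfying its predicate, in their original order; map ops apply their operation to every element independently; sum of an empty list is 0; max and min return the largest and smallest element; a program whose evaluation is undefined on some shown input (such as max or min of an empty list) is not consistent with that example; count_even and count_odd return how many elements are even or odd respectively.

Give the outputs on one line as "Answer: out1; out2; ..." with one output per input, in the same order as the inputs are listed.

-4; -1; -32; -13

Execution, op by op:
  [-23, -15, 49, 37, -40, -14, -13, -11, 4] -> [49, 37, 4, -11, -13, -14, -15, -23, -40] -> [-49, -37, -4, 11, 13, 14, 15, 23, 40] -> [-49, -37, -4] -> -4
  [14, 1, -15, 18, -19] -> [18, 14, 1, -15, -19] -> [-18, -14, -1, 15, 19] -> [-18, -14, -1] -> -1
  [3, -39, 15, -34, -49, 34, 32, -48, -8, 43] -> [43, 34, 32, 15, 3, -8, -34, -39, -48, -49] -> [-43, -34, -32, -15, -3, 8, 34, 39, 48, 49] -> [-43, -34, -32] -> -32
  [15, -26, -33, -5, -11, 13, 47] -> [47, 15, 13, -5, -11, -26, -33] -> [-47, -15, -13, 5, 11, 26, 33] -> [-47, -15, -13] -> -13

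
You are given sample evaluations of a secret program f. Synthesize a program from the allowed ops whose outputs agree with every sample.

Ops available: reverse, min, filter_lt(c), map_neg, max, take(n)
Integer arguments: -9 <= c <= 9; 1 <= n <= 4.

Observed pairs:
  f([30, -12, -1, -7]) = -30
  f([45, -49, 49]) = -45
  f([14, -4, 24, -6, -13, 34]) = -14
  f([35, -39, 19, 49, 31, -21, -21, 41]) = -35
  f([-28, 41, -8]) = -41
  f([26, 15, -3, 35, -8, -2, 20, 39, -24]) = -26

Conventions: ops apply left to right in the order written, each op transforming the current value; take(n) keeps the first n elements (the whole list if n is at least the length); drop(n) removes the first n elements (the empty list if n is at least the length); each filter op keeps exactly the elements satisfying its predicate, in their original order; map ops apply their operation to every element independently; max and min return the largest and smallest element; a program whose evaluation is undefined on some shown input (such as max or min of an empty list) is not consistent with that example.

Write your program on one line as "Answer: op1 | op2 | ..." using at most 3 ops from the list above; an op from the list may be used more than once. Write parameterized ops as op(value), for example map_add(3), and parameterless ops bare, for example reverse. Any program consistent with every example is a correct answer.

take(2) | map_neg | min

Check, running the answer program on each example:
  [30, -12, -1, -7] -> [30, -12] -> [-30, 12] -> -30
  [45, -49, 49] -> [45, -49] -> [-45, 49] -> -45
  [14, -4, 24, -6, -13, 34] -> [14, -4] -> [-14, 4] -> -14
  [35, -39, 19, 49, 31, -21, -21, 41] -> [35, -39] -> [-35, 39] -> -35
  [-28, 41, -8] -> [-28, 41] -> [28, -41] -> -41
  [26, 15, -3, 35, -8, -2, 20, 39, -24] -> [26, 15] -> [-26, -15] -> -26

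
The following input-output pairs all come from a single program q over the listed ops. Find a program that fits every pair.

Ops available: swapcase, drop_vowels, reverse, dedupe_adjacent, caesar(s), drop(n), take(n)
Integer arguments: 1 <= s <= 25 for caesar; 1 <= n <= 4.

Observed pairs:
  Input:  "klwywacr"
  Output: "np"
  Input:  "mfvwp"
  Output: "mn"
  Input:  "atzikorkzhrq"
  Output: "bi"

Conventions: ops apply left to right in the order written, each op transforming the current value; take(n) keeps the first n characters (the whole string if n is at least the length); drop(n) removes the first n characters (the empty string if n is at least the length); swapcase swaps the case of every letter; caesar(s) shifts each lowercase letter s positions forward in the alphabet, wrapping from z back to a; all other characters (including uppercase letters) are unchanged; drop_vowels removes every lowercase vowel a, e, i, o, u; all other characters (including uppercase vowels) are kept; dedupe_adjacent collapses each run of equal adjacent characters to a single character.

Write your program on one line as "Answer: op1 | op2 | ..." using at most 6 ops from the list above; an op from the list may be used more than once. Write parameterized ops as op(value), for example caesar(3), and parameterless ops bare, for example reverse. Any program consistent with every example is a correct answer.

drop_vowels | caesar(15) | take(4) | caesar(2) | drop(2)

Check, running the answer program on each example:
  "klwywacr" -> "klwywcr" -> "zalnlrg" -> "zaln" -> "bcnp" -> "np"
  "mfvwp" -> "mfvwp" -> "bukle" -> "bukl" -> "dwmn" -> "mn"
  "atzikorkzhrq" -> "tzkrkzhrq" -> "iozgzowgf" -> "iozg" -> "kqbi" -> "bi"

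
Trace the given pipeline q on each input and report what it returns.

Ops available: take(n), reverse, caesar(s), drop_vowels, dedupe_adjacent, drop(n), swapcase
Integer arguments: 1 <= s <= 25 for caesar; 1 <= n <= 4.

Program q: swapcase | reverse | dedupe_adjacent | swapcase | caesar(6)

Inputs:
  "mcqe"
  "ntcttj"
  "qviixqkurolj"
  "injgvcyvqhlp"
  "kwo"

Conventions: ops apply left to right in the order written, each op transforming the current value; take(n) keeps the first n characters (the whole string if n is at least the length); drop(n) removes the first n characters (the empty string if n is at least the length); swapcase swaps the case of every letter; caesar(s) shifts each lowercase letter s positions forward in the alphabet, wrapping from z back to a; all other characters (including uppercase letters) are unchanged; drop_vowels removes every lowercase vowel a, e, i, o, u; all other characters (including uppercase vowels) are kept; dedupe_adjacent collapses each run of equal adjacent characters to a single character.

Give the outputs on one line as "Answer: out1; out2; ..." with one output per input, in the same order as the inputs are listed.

"kwis"; "pzizt"; "pruxaqwdobw"; "vrnwbeibmpto"; "ucq"

Execution, op by op:
  "mcqe" -> "MCQE" -> "EQCM" -> "EQCM" -> "eqcm" -> "kwis"
  "ntcttj" -> "NTCTTJ" -> "JTTCTN" -> "JTCTN" -> "jtctn" -> "pzizt"
  "qviixqkurolj" -> "QVIIXQKUROLJ" -> "JLORUKQXIIVQ" -> "JLORUKQXIVQ" -> "jlorukqxivq" -> "pruxaqwdobw"
  "injgvcyvqhlp" -> "INJGVCYVQHLP" -> "PLHQVYCVGJNI" -> "PLHQVYCVGJNI" -> "plhqvycvgjni" -> "vrnwbeibmpto"
  "kwo" -> "KWO" -> "OWK" -> "OWK" -> "owk" -> "ucq"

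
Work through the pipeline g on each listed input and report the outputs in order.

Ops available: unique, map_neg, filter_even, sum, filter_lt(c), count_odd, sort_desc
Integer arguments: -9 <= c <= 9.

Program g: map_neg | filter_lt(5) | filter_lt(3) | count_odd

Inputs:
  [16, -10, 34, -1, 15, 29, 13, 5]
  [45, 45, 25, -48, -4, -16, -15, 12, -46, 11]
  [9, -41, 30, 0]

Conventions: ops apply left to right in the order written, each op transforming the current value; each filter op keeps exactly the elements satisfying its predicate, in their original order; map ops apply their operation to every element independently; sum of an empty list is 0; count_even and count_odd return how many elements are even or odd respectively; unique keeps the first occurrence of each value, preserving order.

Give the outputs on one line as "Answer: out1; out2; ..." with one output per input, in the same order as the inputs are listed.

Execution, op by op:
  [16, -10, 34, -1, 15, 29, 13, 5] -> [-16, 10, -34, 1, -15, -29, -13, -5] -> [-16, -34, 1, -15, -29, -13, -5] -> [-16, -34, 1, -15, -29, -13, -5] -> 5
  [45, 45, 25, -48, -4, -16, -15, 12, -46, 11] -> [-45, -45, -25, 48, 4, 16, 15, -12, 46, -11] -> [-45, -45, -25, 4, -12, -11] -> [-45, -45, -25, -12, -11] -> 4
  [9, -41, 30, 0] -> [-9, 41, -30, 0] -> [-9, -30, 0] -> [-9, -30, 0] -> 1

5; 4; 1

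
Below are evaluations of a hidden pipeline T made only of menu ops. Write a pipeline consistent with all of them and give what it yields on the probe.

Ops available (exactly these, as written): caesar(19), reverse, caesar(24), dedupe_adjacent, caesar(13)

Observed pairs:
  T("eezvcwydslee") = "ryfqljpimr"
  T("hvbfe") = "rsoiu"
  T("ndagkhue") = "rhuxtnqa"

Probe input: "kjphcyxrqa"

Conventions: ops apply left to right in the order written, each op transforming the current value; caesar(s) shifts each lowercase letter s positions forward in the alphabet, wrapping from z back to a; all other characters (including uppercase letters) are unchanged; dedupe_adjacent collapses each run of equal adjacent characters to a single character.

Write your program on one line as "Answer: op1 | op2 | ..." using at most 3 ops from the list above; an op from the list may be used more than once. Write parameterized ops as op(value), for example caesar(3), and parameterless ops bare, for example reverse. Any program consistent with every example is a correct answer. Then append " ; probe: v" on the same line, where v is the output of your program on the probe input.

caesar(13) | dedupe_adjacent | reverse ; probe: "ndeklpucwx"

Check, running the answer program on each example:
  "eezvcwydslee" -> "rrmipjlqfyrr" -> "rmipjlqfyr" -> "ryfqljpimr"
  "hvbfe" -> "uiosr" -> "uiosr" -> "rsoiu"
  "ndagkhue" -> "aqntxuhr" -> "aqntxuhr" -> "rhuxtnqa"
  probe: "kjphcyxrqa" -> "xwcuplkedn" -> "xwcuplkedn" -> "ndeklpucwx"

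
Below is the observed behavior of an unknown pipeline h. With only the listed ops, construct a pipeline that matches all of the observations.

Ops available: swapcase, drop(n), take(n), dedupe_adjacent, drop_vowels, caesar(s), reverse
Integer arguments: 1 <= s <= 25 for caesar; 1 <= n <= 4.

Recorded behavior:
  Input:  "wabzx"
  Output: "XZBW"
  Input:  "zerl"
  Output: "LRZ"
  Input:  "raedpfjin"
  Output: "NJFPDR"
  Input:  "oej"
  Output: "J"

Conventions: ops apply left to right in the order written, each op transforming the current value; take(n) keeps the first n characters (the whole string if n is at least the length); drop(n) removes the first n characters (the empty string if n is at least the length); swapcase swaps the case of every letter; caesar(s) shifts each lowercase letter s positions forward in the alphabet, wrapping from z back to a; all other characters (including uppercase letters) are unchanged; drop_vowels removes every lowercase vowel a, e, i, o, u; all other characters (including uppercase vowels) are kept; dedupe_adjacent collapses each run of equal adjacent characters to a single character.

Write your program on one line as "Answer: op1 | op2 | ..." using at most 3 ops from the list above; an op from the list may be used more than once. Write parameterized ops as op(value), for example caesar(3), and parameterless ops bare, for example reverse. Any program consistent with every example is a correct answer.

reverse | drop_vowels | swapcase

Check, running the answer program on each example:
  "wabzx" -> "xzbaw" -> "xzbw" -> "XZBW"
  "zerl" -> "lrez" -> "lrz" -> "LRZ"
  "raedpfjin" -> "nijfpdear" -> "njfpdr" -> "NJFPDR"
  "oej" -> "jeo" -> "j" -> "J"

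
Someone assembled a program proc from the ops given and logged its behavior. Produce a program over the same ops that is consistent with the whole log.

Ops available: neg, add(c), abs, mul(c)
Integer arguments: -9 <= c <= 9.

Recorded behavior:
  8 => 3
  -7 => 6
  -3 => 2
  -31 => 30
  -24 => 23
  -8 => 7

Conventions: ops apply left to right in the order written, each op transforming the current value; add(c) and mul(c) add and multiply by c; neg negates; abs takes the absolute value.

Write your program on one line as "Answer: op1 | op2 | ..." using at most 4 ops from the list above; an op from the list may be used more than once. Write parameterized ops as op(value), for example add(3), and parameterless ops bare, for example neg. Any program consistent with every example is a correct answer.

add(-2) | neg | abs | add(-3)

Check, running the answer program on each example:
  8 -> 6 -> -6 -> 6 -> 3
  -7 -> -9 -> 9 -> 9 -> 6
  -3 -> -5 -> 5 -> 5 -> 2
  -31 -> -33 -> 33 -> 33 -> 30
  -24 -> -26 -> 26 -> 26 -> 23
  -8 -> -10 -> 10 -> 10 -> 7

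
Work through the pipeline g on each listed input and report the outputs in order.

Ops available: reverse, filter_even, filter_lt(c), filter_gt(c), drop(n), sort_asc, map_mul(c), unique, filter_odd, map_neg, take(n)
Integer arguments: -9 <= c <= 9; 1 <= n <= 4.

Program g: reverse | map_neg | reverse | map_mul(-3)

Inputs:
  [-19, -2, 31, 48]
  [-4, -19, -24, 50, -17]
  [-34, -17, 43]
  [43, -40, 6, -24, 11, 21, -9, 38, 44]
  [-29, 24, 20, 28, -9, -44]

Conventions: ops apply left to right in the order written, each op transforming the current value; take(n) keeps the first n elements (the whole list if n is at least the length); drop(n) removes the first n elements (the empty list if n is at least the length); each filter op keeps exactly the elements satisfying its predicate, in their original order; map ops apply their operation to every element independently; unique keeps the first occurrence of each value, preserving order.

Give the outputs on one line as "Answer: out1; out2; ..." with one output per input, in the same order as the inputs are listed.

[-57, -6, 93, 144]; [-12, -57, -72, 150, -51]; [-102, -51, 129]; [129, -120, 18, -72, 33, 63, -27, 114, 132]; [-87, 72, 60, 84, -27, -132]

Execution, op by op:
  [-19, -2, 31, 48] -> [48, 31, -2, -19] -> [-48, -31, 2, 19] -> [19, 2, -31, -48] -> [-57, -6, 93, 144]
  [-4, -19, -24, 50, -17] -> [-17, 50, -24, -19, -4] -> [17, -50, 24, 19, 4] -> [4, 19, 24, -50, 17] -> [-12, -57, -72, 150, -51]
  [-34, -17, 43] -> [43, -17, -34] -> [-43, 17, 34] -> [34, 17, -43] -> [-102, -51, 129]
  [43, -40, 6, -24, 11, 21, -9, 38, 44] -> [44, 38, -9, 21, 11, -24, 6, -40, 43] -> [-44, -38, 9, -21, -11, 24, -6, 40, -43] -> [-43, 40, -6, 24, -11, -21, 9, -38, -44] -> [129, -120, 18, -72, 33, 63, -27, 114, 132]
  [-29, 24, 20, 28, -9, -44] -> [-44, -9, 28, 20, 24, -29] -> [44, 9, -28, -20, -24, 29] -> [29, -24, -20, -28, 9, 44] -> [-87, 72, 60, 84, -27, -132]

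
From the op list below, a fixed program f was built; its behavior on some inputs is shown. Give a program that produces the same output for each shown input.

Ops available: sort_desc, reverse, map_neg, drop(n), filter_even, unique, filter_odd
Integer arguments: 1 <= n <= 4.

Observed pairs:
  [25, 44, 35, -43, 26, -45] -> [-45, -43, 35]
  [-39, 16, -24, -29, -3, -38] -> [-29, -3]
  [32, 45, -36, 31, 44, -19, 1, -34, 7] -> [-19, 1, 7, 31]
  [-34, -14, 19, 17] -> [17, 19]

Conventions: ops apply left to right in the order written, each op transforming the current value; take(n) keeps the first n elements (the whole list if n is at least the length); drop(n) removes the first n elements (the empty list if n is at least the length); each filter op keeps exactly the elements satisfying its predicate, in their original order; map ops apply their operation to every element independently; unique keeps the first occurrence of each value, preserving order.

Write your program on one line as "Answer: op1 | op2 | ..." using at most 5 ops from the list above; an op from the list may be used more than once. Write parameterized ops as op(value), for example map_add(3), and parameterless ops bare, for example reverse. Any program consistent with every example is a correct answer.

drop(2) | filter_odd | sort_desc | reverse

Check, running the answer program on each example:
  [25, 44, 35, -43, 26, -45] -> [35, -43, 26, -45] -> [35, -43, -45] -> [35, -43, -45] -> [-45, -43, 35]
  [-39, 16, -24, -29, -3, -38] -> [-24, -29, -3, -38] -> [-29, -3] -> [-3, -29] -> [-29, -3]
  [32, 45, -36, 31, 44, -19, 1, -34, 7] -> [-36, 31, 44, -19, 1, -34, 7] -> [31, -19, 1, 7] -> [31, 7, 1, -19] -> [-19, 1, 7, 31]
  [-34, -14, 19, 17] -> [19, 17] -> [19, 17] -> [19, 17] -> [17, 19]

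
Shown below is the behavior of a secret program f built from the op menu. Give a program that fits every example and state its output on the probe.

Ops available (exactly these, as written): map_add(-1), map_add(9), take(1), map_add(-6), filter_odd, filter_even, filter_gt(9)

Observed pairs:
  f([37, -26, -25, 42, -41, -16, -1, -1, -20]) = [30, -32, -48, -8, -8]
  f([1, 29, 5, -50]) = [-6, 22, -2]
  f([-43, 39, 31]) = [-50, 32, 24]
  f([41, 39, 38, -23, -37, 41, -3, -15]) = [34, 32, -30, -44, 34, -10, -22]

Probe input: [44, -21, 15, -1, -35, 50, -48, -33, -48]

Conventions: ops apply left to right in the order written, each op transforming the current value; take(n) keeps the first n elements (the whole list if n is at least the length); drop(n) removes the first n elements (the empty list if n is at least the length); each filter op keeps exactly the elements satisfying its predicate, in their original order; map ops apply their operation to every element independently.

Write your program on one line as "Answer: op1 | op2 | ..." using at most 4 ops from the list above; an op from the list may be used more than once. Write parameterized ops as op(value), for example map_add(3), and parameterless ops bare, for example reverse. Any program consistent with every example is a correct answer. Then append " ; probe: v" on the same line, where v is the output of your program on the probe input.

map_add(-6) | filter_odd | map_add(-1) ; probe: [-28, 8, -8, -42, -40]

Check, running the answer program on each example:
  [37, -26, -25, 42, -41, -16, -1, -1, -20] -> [31, -32, -31, 36, -47, -22, -7, -7, -26] -> [31, -31, -47, -7, -7] -> [30, -32, -48, -8, -8]
  [1, 29, 5, -50] -> [-5, 23, -1, -56] -> [-5, 23, -1] -> [-6, 22, -2]
  [-43, 39, 31] -> [-49, 33, 25] -> [-49, 33, 25] -> [-50, 32, 24]
  [41, 39, 38, -23, -37, 41, -3, -15] -> [35, 33, 32, -29, -43, 35, -9, -21] -> [35, 33, -29, -43, 35, -9, -21] -> [34, 32, -30, -44, 34, -10, -22]
  probe: [44, -21, 15, -1, -35, 50, -48, -33, -48] -> [38, -27, 9, -7, -41, 44, -54, -39, -54] -> [-27, 9, -7, -41, -39] -> [-28, 8, -8, -42, -40]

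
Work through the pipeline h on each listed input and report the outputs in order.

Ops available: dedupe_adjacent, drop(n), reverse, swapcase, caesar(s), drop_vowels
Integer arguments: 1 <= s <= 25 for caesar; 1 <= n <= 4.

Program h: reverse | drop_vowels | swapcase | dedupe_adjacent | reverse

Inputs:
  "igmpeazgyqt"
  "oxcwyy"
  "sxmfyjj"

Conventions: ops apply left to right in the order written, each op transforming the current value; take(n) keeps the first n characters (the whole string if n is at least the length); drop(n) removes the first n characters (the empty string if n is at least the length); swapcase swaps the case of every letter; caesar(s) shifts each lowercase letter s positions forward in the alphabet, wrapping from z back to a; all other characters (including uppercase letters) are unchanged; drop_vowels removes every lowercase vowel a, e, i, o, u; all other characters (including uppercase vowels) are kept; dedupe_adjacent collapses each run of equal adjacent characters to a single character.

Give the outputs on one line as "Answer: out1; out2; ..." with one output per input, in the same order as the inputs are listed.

Execution, op by op:
  "igmpeazgyqt" -> "tqygzaepmgi" -> "tqygzpmg" -> "TQYGZPMG" -> "TQYGZPMG" -> "GMPZGYQT"
  "oxcwyy" -> "yywcxo" -> "yywcx" -> "YYWCX" -> "YWCX" -> "XCWY"
  "sxmfyjj" -> "jjyfmxs" -> "jjyfmxs" -> "JJYFMXS" -> "JYFMXS" -> "SXMFYJ"

"GMPZGYQT"; "XCWY"; "SXMFYJ"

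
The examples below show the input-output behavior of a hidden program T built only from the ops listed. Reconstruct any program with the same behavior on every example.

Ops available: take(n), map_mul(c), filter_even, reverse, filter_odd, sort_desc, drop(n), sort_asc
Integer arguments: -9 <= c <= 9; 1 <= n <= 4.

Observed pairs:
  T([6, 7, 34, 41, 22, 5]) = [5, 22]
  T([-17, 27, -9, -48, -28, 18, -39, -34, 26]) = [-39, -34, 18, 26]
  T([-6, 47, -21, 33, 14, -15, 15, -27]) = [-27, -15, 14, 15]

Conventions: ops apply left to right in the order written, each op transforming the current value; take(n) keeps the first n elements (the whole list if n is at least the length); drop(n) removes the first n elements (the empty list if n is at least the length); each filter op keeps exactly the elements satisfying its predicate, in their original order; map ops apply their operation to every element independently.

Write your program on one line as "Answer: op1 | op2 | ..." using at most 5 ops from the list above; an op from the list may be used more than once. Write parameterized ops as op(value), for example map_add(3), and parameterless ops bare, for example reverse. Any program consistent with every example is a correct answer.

drop(2) | drop(2) | reverse | take(4) | sort_asc

Check, running the answer program on each example:
  [6, 7, 34, 41, 22, 5] -> [34, 41, 22, 5] -> [22, 5] -> [5, 22] -> [5, 22] -> [5, 22]
  [-17, 27, -9, -48, -28, 18, -39, -34, 26] -> [-9, -48, -28, 18, -39, -34, 26] -> [-28, 18, -39, -34, 26] -> [26, -34, -39, 18, -28] -> [26, -34, -39, 18] -> [-39, -34, 18, 26]
  [-6, 47, -21, 33, 14, -15, 15, -27] -> [-21, 33, 14, -15, 15, -27] -> [14, -15, 15, -27] -> [-27, 15, -15, 14] -> [-27, 15, -15, 14] -> [-27, -15, 14, 15]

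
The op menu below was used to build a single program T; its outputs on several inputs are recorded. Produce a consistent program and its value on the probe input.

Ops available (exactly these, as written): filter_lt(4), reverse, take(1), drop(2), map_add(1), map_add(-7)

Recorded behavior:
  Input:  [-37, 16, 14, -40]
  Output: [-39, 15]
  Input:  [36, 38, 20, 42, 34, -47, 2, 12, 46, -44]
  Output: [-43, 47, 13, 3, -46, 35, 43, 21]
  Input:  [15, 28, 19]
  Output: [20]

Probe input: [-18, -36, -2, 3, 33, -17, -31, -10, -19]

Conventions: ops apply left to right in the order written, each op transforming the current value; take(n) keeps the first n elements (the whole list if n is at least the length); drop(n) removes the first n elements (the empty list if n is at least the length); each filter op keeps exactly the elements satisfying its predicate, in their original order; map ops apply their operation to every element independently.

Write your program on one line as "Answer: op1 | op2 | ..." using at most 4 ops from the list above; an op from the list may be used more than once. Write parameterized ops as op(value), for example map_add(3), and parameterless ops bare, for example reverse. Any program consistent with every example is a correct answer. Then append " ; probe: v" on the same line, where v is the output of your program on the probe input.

map_add(1) | drop(2) | reverse ; probe: [-18, -9, -30, -16, 34, 4, -1]

Check, running the answer program on each example:
  [-37, 16, 14, -40] -> [-36, 17, 15, -39] -> [15, -39] -> [-39, 15]
  [36, 38, 20, 42, 34, -47, 2, 12, 46, -44] -> [37, 39, 21, 43, 35, -46, 3, 13, 47, -43] -> [21, 43, 35, -46, 3, 13, 47, -43] -> [-43, 47, 13, 3, -46, 35, 43, 21]
  [15, 28, 19] -> [16, 29, 20] -> [20] -> [20]
  probe: [-18, -36, -2, 3, 33, -17, -31, -10, -19] -> [-17, -35, -1, 4, 34, -16, -30, -9, -18] -> [-1, 4, 34, -16, -30, -9, -18] -> [-18, -9, -30, -16, 34, 4, -1]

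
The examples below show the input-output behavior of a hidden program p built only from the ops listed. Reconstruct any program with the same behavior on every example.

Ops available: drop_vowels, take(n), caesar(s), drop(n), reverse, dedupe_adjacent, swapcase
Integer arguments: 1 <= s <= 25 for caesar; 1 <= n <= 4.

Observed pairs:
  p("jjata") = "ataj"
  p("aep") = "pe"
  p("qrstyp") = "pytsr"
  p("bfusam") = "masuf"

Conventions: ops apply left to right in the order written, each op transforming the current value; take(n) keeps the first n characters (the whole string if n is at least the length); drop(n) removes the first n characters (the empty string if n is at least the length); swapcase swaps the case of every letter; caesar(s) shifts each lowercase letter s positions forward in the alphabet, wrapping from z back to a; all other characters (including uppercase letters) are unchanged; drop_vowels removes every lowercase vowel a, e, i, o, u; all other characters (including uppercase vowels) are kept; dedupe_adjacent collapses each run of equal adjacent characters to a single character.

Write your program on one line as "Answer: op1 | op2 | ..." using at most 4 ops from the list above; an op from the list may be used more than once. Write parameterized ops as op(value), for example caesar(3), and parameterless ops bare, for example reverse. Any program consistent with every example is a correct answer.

drop(1) | swapcase | reverse | swapcase

Check, running the answer program on each example:
  "jjata" -> "jata" -> "JATA" -> "ATAJ" -> "ataj"
  "aep" -> "ep" -> "EP" -> "PE" -> "pe"
  "qrstyp" -> "rstyp" -> "RSTYP" -> "PYTSR" -> "pytsr"
  "bfusam" -> "fusam" -> "FUSAM" -> "MASUF" -> "masuf"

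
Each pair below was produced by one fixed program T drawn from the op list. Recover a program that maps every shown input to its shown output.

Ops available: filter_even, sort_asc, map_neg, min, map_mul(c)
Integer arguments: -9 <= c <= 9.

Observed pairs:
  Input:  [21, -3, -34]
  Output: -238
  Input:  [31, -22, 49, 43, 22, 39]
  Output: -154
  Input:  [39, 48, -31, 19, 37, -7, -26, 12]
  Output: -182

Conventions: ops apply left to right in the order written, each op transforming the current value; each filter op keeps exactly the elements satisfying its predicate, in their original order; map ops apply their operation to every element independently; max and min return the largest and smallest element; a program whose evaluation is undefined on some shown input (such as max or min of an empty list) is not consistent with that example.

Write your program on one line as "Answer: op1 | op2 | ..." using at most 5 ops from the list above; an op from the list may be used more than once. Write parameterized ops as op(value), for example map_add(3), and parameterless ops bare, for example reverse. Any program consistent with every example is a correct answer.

map_mul(-7) | sort_asc | filter_even | map_neg | min

Check, running the answer program on each example:
  [21, -3, -34] -> [-147, 21, 238] -> [-147, 21, 238] -> [238] -> [-238] -> -238
  [31, -22, 49, 43, 22, 39] -> [-217, 154, -343, -301, -154, -273] -> [-343, -301, -273, -217, -154, 154] -> [-154, 154] -> [154, -154] -> -154
  [39, 48, -31, 19, 37, -7, -26, 12] -> [-273, -336, 217, -133, -259, 49, 182, -84] -> [-336, -273, -259, -133, -84, 49, 182, 217] -> [-336, -84, 182] -> [336, 84, -182] -> -182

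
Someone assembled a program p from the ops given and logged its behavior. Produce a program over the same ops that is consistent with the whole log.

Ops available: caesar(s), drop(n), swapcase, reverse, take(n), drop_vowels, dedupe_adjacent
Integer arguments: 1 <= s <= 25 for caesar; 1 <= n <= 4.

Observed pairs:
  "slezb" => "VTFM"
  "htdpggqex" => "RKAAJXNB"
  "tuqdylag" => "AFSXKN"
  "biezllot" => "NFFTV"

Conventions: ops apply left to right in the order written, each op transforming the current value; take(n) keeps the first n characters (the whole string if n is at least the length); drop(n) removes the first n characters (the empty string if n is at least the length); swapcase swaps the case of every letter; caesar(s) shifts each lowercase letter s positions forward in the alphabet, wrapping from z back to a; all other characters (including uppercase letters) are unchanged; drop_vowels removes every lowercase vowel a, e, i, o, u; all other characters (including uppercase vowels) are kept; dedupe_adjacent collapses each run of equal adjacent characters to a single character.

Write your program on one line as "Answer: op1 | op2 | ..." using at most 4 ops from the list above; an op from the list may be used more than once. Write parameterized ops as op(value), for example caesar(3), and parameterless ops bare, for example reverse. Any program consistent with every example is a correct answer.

drop_vowels | reverse | caesar(20) | swapcase

Check, running the answer program on each example:
  "slezb" -> "slzb" -> "bzls" -> "vtfm" -> "VTFM"
  "htdpggqex" -> "htdpggqx" -> "xqggpdth" -> "rkaajxnb" -> "RKAAJXNB"
  "tuqdylag" -> "tqdylg" -> "glydqt" -> "afsxkn" -> "AFSXKN"
  "biezllot" -> "bzllt" -> "tllzb" -> "nfftv" -> "NFFTV"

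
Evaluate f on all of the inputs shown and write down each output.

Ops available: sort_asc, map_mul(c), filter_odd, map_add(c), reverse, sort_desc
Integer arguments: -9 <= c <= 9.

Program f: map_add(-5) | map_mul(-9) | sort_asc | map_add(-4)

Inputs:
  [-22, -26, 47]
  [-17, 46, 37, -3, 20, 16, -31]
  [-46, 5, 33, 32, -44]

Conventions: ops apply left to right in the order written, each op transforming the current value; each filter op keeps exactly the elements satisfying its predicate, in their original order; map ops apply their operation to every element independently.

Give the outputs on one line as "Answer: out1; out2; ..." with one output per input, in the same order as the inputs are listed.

[-382, 239, 275]; [-373, -292, -139, -103, 68, 194, 320]; [-256, -247, -4, 437, 455]

Execution, op by op:
  [-22, -26, 47] -> [-27, -31, 42] -> [243, 279, -378] -> [-378, 243, 279] -> [-382, 239, 275]
  [-17, 46, 37, -3, 20, 16, -31] -> [-22, 41, 32, -8, 15, 11, -36] -> [198, -369, -288, 72, -135, -99, 324] -> [-369, -288, -135, -99, 72, 198, 324] -> [-373, -292, -139, -103, 68, 194, 320]
  [-46, 5, 33, 32, -44] -> [-51, 0, 28, 27, -49] -> [459, 0, -252, -243, 441] -> [-252, -243, 0, 441, 459] -> [-256, -247, -4, 437, 455]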